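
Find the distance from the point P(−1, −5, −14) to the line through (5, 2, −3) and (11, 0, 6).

√85

A direction vector is d = (6, −2, 9).
AP = (−6, −7, −11), and AP × d = (−85, −12, 54).
|AP × d|² = 10285 and |d|² = 121, so the distance is √(10285/121) = √85.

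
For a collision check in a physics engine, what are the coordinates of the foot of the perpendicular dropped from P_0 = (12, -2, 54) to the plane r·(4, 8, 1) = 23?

(80/9, -74/9, 479/9)

n = (4, 8, 1), |n|² = 81, and n·P_0 − 23 = 63.
t = 63/81 = 7/9, so the foot is P_0 − t·n = (12, -2, 54) − (7/9)·(4, 8, 1) = (80/9, -74/9, 479/9).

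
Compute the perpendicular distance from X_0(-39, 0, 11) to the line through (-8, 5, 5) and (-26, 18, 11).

A direction vector is d = (-18, 13, 6).
AP = (-31, -5, 6); AP·d = 529, |AP|² = 1022, |d|² = 529.
distance² = |AP|² − (AP·d)²/|d|² = 1022 − 279841/529 = 493, so the distance is √493.

√493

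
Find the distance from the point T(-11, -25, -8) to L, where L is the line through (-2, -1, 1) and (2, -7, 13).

3√82

A direction vector is d = (4, -6, 12).
AP = (-9, -24, -9); AP·d = 0, |AP|² = 738, |d|² = 196.
distance² = |AP|² − (AP·d)²/|d|² = 738 − 0/196 = 738, so the distance is 3√82.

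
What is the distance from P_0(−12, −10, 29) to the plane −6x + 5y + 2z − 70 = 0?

n = (−6, 5, 2); n·P − 70 = 10; |n| = √65; distance = 10/√65 = 2√65/13.

2√65/13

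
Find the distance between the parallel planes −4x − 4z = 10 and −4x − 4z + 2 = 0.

With common normal n = (−4, 0, −4) (|n| = 4√2), the distance is |10 − (-2)|/|n| = 12/(4√2) = 3√2/2.

3√2/2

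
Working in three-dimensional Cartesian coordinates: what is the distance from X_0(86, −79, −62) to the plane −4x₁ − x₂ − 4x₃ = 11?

28/√33

n = (−4, −1, −4); n·P − 11 = -28; |n| = √33; distance = 28/√33 = 28√33/33.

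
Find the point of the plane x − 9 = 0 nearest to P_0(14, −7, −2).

(9, -7, -2)

n = (1, 0, 0), |n|² = 1, and n·P_0 − 9 = 5.
t = 5/1 = 5, so the foot is P_0 − t·n = (14, −7, −2) − 5·(1, 0, 0) = (9, −7, −2).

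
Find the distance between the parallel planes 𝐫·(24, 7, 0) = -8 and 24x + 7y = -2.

With common normal n = (24, 7, 0) (|n| = 25), the distance is |(-8) − (-2)|/|n| = 6/25.

6/25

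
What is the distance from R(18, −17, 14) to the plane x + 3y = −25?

4√10/5

d = |1·18 + 3·(-17) − (-25)| / √(1 + 9 + 0) = |-8| / √10 = 4√10/5.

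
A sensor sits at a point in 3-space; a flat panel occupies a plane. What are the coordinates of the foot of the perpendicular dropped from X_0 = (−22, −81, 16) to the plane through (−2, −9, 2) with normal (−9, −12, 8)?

n = (−9, −12, 8), |n|² = 289, and n·X_0 − 142 = 1156.
t = 1156/289 = 4, so the foot is X_0 − t·n = (−22, −81, 16) − 4·(−9, −12, 8) = (14, −33, −16).

(14, -33, -16)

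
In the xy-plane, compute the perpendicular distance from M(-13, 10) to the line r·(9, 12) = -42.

3

d = |9·(-13) + 12·10 − (-42)| / √(81 + 144) = |45|/15 = 3.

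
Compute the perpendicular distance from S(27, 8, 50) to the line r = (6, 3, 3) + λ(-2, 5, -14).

5√26

Direction vector d = (-2, 5, -14).
AP = (21, 5, 47), and AP × d = (-305, 200, 115).
|AP × d|² = 146250 and |d|² = 225, so the distance is √(146250/225) = √650 = 5√26.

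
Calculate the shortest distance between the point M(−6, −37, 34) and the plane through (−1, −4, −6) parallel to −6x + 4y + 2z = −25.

Parallel planes share the normal n = (−6, 4, 2); since (−1, −4, −6) lies on the plane, its equation is −6x + 4y + 2z = -22.
n = (−6, 4, 2); n·P − (-22) = -22; |n| = 2√14; distance = 22/(2√14) = 11/√14.

11√14/14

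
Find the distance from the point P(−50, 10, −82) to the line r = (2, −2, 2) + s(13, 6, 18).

12√10

Direction vector d = (13, 6, 18).
AP = (−52, 12, −84), and AP × d = (720, −156, −468).
|AP × d|² = 761760 and |d|² = 529, so the distance is √(761760/529) = √1440 = 12√10.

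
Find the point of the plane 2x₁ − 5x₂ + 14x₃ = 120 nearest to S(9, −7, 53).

The perpendicular from S has direction n = (2, −5, 14): r = (9, −7, 53) + μ(2, −5, 14).
Substitute into the plane: n·(S + μn) = 120 gives 795 + 225μ = 120, so μ = -3.
Foot = (9, −7, 53) + (-3)·(2, −5, 14) = (3, 8, 11).

(3, 8, 11)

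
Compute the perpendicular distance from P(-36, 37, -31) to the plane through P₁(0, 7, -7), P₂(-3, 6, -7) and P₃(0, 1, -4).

9√46/23

P₁P₂ = (-3, -1, 0) and P₁P₃ = (0, -6, 3), so a normal is n = P₁P₂ × P₁P₃ = (-3, 9, 18).
n = (-3, 9, 18); n·P − (-63) = -54; |n| = 3√46; distance = 54/(3√46) = 18/√46.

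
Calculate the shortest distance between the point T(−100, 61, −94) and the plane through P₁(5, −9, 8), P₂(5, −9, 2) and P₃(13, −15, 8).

P₁P₂ = (0, 0, −6) and P₁P₃ = (8, −6, 0), so a normal is n = P₁P₂ × P₁P₃ = (−36, −48, 0).
Then n·(−100, 61, −94) − 252 = 420.
|n| = √(1296 + 2304 + 0) = 60, so the distance is |420|/60 = 7.

7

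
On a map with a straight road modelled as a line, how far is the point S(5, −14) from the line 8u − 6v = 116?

4/5

d = |8·5 + (-6)·(-14) − 116| / √(64 + 36) = |8|/10 = 4/5.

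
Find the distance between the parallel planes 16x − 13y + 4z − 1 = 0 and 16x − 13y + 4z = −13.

Both planes have normal n = (16, −13, 4), |n| = 21. Any point on the first plane is at distance |(-13) − 1|/|n| = 14/21 = 2/3 from the second.

2/3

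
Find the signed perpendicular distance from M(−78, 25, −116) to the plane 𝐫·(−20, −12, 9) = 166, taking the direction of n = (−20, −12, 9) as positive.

n·M − 166 = 50.
|n| = 25, so the signed distance is 50/25 = 2.

2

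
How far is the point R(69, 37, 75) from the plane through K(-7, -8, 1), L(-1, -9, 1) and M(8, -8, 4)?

KL = (6, -1, 0) and KM = (15, 0, 3), so a normal is n = KL × KM = (-3, -18, 15).
d = |(-3)·69 + (-18)·37 + 15·75 − 180| / √(9 + 324 + 225) = |72| / (3√62) = 12√62/31.

12√62/31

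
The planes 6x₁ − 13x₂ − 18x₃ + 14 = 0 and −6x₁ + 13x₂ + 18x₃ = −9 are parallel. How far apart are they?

1

Divide the second equation by -1 to match normals: 6x₁ − 13x₂ − 18x₃ = 9.
Both planes have normal n = (6, −13, −18), |n| = 23. Any point on the first plane is at distance |9 − (-14)|/|n| = 23/23 = 1 from the second.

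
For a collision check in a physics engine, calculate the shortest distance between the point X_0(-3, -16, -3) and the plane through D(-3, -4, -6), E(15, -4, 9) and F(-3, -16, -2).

6√65/65

DE = (18, 0, 15) and DF = (0, -12, 4), so a normal is n = DE × DF = (180, -72, -216).
d = |180·(-3) + (-72)·(-16) + (-216)·(-3) − 1044| / √(32400 + 5184 + 46656) = |216| / (36√65) = 6√65/65.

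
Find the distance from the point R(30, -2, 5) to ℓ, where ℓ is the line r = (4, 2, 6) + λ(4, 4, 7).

6√17

Direction vector d = (4, 4, 7).
AP = (26, -4, -1), and AP × d = (-24, -186, 120).
|AP × d|² = 49572 and |d|² = 81, so the distance is √(49572/81) = √612 = 6√17.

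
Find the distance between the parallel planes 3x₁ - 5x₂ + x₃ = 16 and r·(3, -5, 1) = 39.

23/√35

With common normal n = (3, -5, 1) (|n| = √35), the distance is |16 − 39|/|n| = 23/√35 = 23√35/35.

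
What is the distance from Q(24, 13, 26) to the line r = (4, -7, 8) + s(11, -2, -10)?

Direction vector d = (11, -2, -10).
AP = (20, 20, 18), and AP × d = (-164, 398, -260).
|AP × d|² = 252900 and |d|² = 225, so the distance is √(252900/225) = √1124 = 2√281.

2√281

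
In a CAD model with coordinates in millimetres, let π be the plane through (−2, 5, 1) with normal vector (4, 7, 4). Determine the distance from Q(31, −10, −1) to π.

The plane has equation n·(r − (−2, 5, 1)) = 0, i.e. n·r = 31.
Then n·(31, −10, −1) − 31 = 19.
|n| = √(16 + 49 + 16) = 9, so the distance is |19|/9 = 19/9.

19/9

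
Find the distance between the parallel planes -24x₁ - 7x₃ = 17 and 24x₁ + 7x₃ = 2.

19/25

Divide the second equation by -1 to match normals: -24x₁ - 7x₃ = -2.
Both planes have normal n = (-24, 0, -7), |n| = 25. Any point on the first plane is at distance |(-2) − 17|/|n| = 19/25 from the second.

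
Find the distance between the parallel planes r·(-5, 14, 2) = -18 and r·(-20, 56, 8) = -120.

Divide the second equation by 4 to match normals: -5x₁ + 14x₂ + 2x₃ = -30.
With common normal n = (-5, 14, 2) (|n| = 15), the distance is |(-18) − (-30)|/|n| = 12/15 = 4/5.

4/5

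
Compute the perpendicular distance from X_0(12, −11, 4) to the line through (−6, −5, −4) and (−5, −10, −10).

A direction vector is d = (1, −5, −6).
AP = (18, −6, 8), and AP × d = (76, 116, −84).
|AP × d|² = 26288 and |d|² = 62, so the distance is √(26288/62) = √424 = 2√106.

2√106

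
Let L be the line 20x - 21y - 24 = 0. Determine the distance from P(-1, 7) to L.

191/29

The normal to the line is n = (20, -21) with |n| = 29.
|n·P − 24| = |-167 − 24| = 191, so the distance is 191/29.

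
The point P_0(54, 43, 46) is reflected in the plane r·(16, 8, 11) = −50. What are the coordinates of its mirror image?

(-74, -21, -42)

With n = (16, 8, 11), the signed offset is (n·P_0 − (-50))/|n|² = 1764/441 = 4.
P_0' = P_0 − 2t·n = (54, 43, 46) − 8·(16, 8, 11) = (−74, −21, −42).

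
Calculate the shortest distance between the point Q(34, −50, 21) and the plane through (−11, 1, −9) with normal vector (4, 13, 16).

The plane has equation n·(r − (−11, 1, −9)) = 0, i.e. n·r = -175.
d = |4·34 + 13·(-50) + 16·21 − (-175)| / √(16 + 169 + 256) = |-3| / 21 = 1/7.

1/7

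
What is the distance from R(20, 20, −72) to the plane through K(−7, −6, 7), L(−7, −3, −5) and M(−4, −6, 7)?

25/√17

KL = (0, 3, −12) and KM = (3, 0, 0), so a normal is n = KL × KM = (0, −36, −9).
Then n·(20, 20, −72) − 153 = −225.
|n| = √(0 + 1296 + 81) = 9√17, so the distance is |-225|/(9√17) = 25/√17.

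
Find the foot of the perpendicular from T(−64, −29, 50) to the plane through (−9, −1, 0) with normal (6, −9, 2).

(-716/11, -301/11, 546/11)

n = (6, −9, 2), |n|² = 121, and n·T − (-45) = 22.
t = 22/121 = 2/11, so the foot is T − t·n = (−64, −29, 50) − (2/11)·(6, −9, 2) = (−716/11, −301/11, 546/11).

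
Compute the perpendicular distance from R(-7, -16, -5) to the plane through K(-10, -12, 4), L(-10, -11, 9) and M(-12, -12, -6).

KL = (0, 1, 5) and KM = (-2, 0, -10), so a normal is n = KL × KM = (-10, -10, 2).
d = |(-10)·(-7) + (-10)·(-16) + 2·(-5) − 228| / √(100 + 100 + 4) = |-8| / (2√51) = 4/√51.

4√51/51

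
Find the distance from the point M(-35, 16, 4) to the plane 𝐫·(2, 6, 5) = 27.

19√65/65

Normal vector n = (2, 6, 5), and n·(-35, 16, 4) - 27 = 19.
|n| = √(4 + 36 + 25) = √65, so the distance is |19|/√65 = 19√65/65.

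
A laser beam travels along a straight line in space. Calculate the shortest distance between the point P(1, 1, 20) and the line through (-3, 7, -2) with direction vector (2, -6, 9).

2√13

Direction vector d = (2, -6, 9).
AP = (4, -6, 22); AP·d = 242, |AP|² = 536, |d|² = 121.
distance² = |AP|² − (AP·d)²/|d|² = 536 − 58564/121 = 52, so the distance is 2√13.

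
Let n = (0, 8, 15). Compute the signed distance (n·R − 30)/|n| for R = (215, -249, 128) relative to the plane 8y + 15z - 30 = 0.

-6

n·R − 30 = -102.
|n| = 17, so the signed distance is -102/17 = -6.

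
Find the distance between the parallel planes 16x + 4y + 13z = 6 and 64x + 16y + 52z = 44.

Divide the second equation by 4 to match normals: 16x + 4y + 13z = 11.
With common normal n = (16, 4, 13) (|n| = 21), the distance is |6 − 11|/|n| = 5/21.

5/21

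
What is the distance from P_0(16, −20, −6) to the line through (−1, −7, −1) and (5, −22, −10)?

A direction vector is d = (6, −15, −9).
AP = (17, −13, −5); AP·d = 342, |AP|² = 483, |d|² = 342.
distance² = |AP|² − (AP·d)²/|d|² = 483 − 116964/342 = 141, so the distance is √141.

√141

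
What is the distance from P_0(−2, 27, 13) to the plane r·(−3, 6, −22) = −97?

21/23

d = |(-3)·(-2) + 6·27 + (-22)·13 − (-97)| / √(9 + 36 + 484) = |-21| / 23 = 21/23.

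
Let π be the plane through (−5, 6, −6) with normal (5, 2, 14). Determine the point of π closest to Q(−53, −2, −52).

The perpendicular from Q has direction n = (5, 2, 14): r = (−53, −2, −52) + λ(5, 2, 14).
Substitute into the plane: n·(Q + λn) = -97 gives -997 + 225λ = -97, so λ = 4.
Foot = (−53, −2, −52) + 4·(5, 2, 14) = (−33, 6, 4).

(-33, 6, 4)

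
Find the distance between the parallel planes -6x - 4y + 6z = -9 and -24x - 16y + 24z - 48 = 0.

21√22/44

Divide the second equation by 4 to match normals: -6x - 4y + 6z = 12.
Both planes have normal n = (-6, -4, 6), |n| = 2√22. Any point on the first plane is at distance |12 − (-9)|/|n| = 21/(2√22) from the second.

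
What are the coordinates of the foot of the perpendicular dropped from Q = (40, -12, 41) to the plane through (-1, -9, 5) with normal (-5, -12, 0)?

n = (-5, -12, 0), |n|² = 169, and n·Q − 113 = -169.
t = -169/169 = -1, so the foot is Q − t·n = (40, -12, 41) − (-1)·(-5, -12, 0) = (35, -24, 41).

(35, -24, 41)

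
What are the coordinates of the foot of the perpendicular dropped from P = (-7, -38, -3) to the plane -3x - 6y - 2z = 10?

(8, -8, 7)

n = (-3, -6, -2), |n|² = 49, and n·P − 10 = 245.
t = 245/49 = 5, so the foot is P − t·n = (-7, -38, -3) − 5·(-3, -6, -2) = (8, -8, 7).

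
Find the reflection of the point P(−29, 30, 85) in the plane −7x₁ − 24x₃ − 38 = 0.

n = (−7, 0, −24), |n|² = 625, n·P − 38 = -1875, so t = -1875/625 = -3.
Foot F = P − (-3)·n = (−50, 30, 13); the reflection is 2F − P = (−71, 30, −59).

(-71, 30, -59)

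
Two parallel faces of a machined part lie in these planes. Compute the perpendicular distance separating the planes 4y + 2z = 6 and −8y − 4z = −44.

Divide the second equation by -2 to match normals: 4y + 2z = 22.
With common normal n = (0, 4, 2) (|n| = 2√5), the distance is |6 − 22|/|n| = 16/(2√5) = 8/√5.

8/√5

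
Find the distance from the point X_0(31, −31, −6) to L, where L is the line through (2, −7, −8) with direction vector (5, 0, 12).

Direction vector d = (5, 0, 12).
AP = (29, −24, 2), and AP × d = (−288, −338, 120).
|AP × d|² = 211588 and |d|² = 169, so the distance is √(211588/169) = √1252 = 2√313.

2√313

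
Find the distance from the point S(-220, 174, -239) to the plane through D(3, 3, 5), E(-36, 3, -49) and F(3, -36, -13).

DE = (-39, 0, -54) and DF = (0, -39, -18), so a normal is n = DE × DF = (-2106, -702, 1521).
Then n·(-220, 174, -239) - (-819) = -21528.
|n| = √(4435236 + 492804 + 2313441) = 2691, so the distance is |-21528|/2691 = 8.

8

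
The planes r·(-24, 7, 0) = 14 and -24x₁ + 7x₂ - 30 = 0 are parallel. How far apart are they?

Both planes have normal n = (-24, 7, 0), |n| = 25. Any point on the first plane is at distance |30 − 14|/|n| = 16/25 from the second.

16/25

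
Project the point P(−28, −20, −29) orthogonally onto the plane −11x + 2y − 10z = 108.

n = (−11, 2, −10), |n|² = 225, and n·P − 108 = 450.
t = 450/225 = 2, so the foot is P − t·n = (−28, −20, −29) − 2·(−11, 2, −10) = (−6, −24, −9).

(-6, -24, -9)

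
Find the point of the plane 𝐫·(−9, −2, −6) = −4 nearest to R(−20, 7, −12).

(-2, 11, 0)

The perpendicular from R has direction n = (−9, −2, −6): r = (−20, 7, −12) + t(−9, −2, −6).
Substitute into the plane: n·(R + tn) = -4 gives 238 + 121t = -4, so t = -2.
Foot = (−20, 7, −12) + (-2)·(−9, −2, −6) = (−2, 11, 0).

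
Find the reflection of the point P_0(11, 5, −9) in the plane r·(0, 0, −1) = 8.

With n = (0, 0, −1), the signed offset is (n·P_0 − 8)/|n|² = 1/1 = 1.
P_0' = P_0 − 2t·n = (11, 5, −9) − 2·(0, 0, −1) = (11, 5, −7).

(11, 5, -7)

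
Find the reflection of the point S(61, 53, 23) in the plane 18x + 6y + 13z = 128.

With n = (18, 6, 13), the signed offset is (n·S − 128)/|n|² = 1587/529 = 3.
S' = S − 2t·n = (61, 53, 23) − 6·(18, 6, 13) = (−47, 17, −55).

(-47, 17, -55)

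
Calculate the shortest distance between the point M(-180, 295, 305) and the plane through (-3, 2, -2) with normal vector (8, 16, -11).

The plane has equation n·(r − (-3, 2, -2)) = 0, i.e. n·r = 30.
Then n·(-180, 295, 305) - 30 = -105.
|n| = √(64 + 256 + 121) = 21, so the distance is |-105|/21 = 5.

5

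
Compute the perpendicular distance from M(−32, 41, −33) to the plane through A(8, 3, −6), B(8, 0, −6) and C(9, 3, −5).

13√2/2

AB = (0, −3, 0) and AC = (1, 0, 1), so a normal is n = AB × AC = (−3, 0, 3).
Then n·(−32, 41, −33) − (−42) = 39.
|n| = √(9 + 0 + 9) = 3√2, so the distance is |39|/(3√2) = 13/√2.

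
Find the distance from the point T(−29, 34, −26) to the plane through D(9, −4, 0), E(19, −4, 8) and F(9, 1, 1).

16/√42

DE = (10, 0, 8) and DF = (0, 5, 1), so a normal is n = DE × DF = (−40, −10, 50).
Then n·(−29, 34, −26) − (−320) = −160.
|n| = √(1600 + 100 + 2500) = 10√42, so the distance is |-160|/(10√42) = 16/√42.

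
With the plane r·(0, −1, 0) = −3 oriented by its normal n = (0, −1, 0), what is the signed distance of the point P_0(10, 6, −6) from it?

-3

n·P_0 − (-3) = -3.
|n| = 1, so the signed distance is -3/1 = -3.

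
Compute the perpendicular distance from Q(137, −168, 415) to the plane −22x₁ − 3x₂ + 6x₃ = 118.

n = (−22, −3, 6); n·P − 118 = -138; |n| = 23; distance = 138/23 = 6.

6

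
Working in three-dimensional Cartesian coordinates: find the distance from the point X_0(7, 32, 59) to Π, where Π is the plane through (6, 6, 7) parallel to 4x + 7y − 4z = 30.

22/9

Parallel planes share the normal n = (4, 7, −4); since (6, 6, 7) lies on the plane, its equation is 4x + 7y − 4z = 38.
Then n·(7, 32, 59) − 38 = −22.
|n| = √(16 + 49 + 16) = 9, so the distance is |-22|/9 = 22/9.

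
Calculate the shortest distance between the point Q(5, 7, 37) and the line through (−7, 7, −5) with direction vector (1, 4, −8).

6√17

Direction vector d = (1, 4, −8).
AP = (12, 0, 42); AP·d = -324, |AP|² = 1908, |d|² = 81.
distance² = |AP|² − (AP·d)²/|d|² = 1908 − 104976/81 = 612, so the distance is 6√17.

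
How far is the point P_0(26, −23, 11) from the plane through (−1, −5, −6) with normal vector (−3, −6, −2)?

The plane has equation n·(r − (−1, −5, −6)) = 0, i.e. n·r = 45.
n = (−3, −6, −2); n·P − 45 = -7; |n| = 7; distance = 7/7 = 1.

1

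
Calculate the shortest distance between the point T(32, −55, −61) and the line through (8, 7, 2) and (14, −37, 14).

A direction vector is d = (6, −44, 12).
AP = (24, −62, −63), and AP × d = (−3516, −666, −684).
|AP × d|² = 13273668 and |d|² = 2116, so the distance is √(13273668/2116) = √6273 = 3√697.

3√697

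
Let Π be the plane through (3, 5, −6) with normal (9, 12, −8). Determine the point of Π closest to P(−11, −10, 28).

(7, 14, 12)

n = (9, 12, −8), |n|² = 289, and n·P − 135 = -578.
t = -578/289 = -2, so the foot is P − t·n = (−11, −10, 28) − (-2)·(9, 12, −8) = (7, 14, 12).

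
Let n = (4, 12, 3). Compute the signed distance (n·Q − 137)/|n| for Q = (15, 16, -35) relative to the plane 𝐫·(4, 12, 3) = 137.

n·Q − 137 = 10.
|n| = 13, so the signed distance is 10/13.

10/13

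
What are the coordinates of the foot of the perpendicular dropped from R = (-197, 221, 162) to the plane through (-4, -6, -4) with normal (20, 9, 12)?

n = (20, 9, 12), |n|² = 625, and n·R − (-182) = 175.
t = 175/625 = 7/25, so the foot is R − t·n = (-197, 221, 162) − (7/25)·(20, 9, 12) = (-1013/5, 5462/25, 3966/25).

(-1013/5, 5462/25, 3966/25)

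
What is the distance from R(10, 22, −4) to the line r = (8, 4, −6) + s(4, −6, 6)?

2√61

Direction vector d = (4, −6, 6).
AP = (2, 18, 2); AP·d = -88, |AP|² = 332, |d|² = 88.
distance² = |AP|² − (AP·d)²/|d|² = 332 − 7744/88 = 244, so the distance is 2√61.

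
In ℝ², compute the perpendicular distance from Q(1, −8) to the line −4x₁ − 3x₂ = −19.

39/5

The normal to the line is n = (−4, −3) with |n| = 5.
|n·Q − (-19)| = |20 − (-19)| = 39, so the distance is 39/5.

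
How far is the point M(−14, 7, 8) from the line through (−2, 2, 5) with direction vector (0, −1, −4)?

Direction vector d = (0, −1, −4).
AP = (−12, 5, 3); AP·d = -17, |AP|² = 178, |d|² = 17.
distance² = |AP|² − (AP·d)²/|d|² = 178 − 289/17 = 161, so the distance is √161.

√161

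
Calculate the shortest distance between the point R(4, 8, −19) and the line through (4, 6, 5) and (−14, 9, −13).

12√2

A direction vector is d = (−18, 3, −18).
AP = (0, 2, −24), and AP × d = (36, 432, 36).
|AP × d|² = 189216 and |d|² = 657, so the distance is √(189216/657) = √288 = 12√2.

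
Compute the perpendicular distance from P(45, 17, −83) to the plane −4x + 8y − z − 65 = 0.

26/9

d = |(-4)·45 + 8·17 + (-1)·(-83) − 65| / √(16 + 64 + 1) = |-26| / 9 = 26/9.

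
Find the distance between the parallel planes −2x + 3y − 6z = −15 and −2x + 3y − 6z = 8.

Both planes have normal n = (−2, 3, −6), |n| = 7. Any point on the first plane is at distance |8 − (-15)|/|n| = 23/7 from the second.

23/7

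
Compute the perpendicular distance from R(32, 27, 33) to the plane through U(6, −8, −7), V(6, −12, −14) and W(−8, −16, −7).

UV = (0, −4, −7) and UW = (−14, −8, 0), so a normal is n = UV × UW = (−56, 98, −56).
n = (−56, 98, −56); n·P − (-728) = -266; |n| = 126; distance = 266/126 = 19/9.

19/9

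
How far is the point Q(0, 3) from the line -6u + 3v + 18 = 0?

9/√5

d = |(-6)·0 + 3·3 − (-18)| / √(36 + 9) = |27|/(3√5) = 9/√5.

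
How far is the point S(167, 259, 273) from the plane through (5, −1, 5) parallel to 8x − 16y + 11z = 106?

4

Parallel planes share the normal n = (8, −16, 11); since (5, −1, 5) lies on the plane, its equation is 8x − 16y + 11z = 111.
n = (8, −16, 11); n·P − 111 = 84; |n| = 21; distance = 84/21 = 4.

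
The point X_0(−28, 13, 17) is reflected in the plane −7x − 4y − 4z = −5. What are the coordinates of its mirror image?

n = (−7, −4, −4), |n|² = 81, n·X_0 − (-5) = 81, so t = 81/81 = 1.
Foot F = X_0 − 1·n = (−21, 17, 21); the reflection is 2F − X_0 = (−14, 21, 25).

(-14, 21, 25)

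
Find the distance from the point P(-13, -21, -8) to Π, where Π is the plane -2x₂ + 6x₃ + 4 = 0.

√10/10

d = |(-2)·(-21) + 6·(-8) − (-4)| / √(0 + 4 + 36) = |-2| / (2√10) = √10/10.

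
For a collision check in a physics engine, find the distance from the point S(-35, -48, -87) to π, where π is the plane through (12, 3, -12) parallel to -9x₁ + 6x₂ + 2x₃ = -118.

Parallel planes share the normal n = (-9, 6, 2); since (12, 3, -12) lies on the plane, its equation is -9x₁ + 6x₂ + 2x₃ = -114.
d = |(-9)·(-35) + 6·(-48) + 2·(-87) − (-114)| / √(81 + 36 + 4) = |-33| / 11 = 3.

3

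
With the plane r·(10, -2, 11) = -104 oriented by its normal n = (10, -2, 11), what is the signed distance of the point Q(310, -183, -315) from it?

n·Q − (-104) = 105.
|n| = 15, so the signed distance is 105/15 = 7.

7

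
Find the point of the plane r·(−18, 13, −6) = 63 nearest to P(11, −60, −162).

(199/23, -1341/23, -3744/23)

The perpendicular from P has direction n = (−18, 13, −6): r = (11, −60, −162) + t(−18, 13, −6).
Substitute into the plane: n·(P + tn) = 63 gives -6 + 529t = 63, so t = 3/23.
Foot = (11, −60, −162) + (3/23)·(−18, 13, −6) = (199/23, −1341/23, −3744/23).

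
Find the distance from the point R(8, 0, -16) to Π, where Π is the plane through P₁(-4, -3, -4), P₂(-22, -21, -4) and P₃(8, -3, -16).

P₁P₂ = (-18, -18, 0) and P₁P₃ = (12, 0, -12), so a normal is n = P₁P₂ × P₁P₃ = (216, -216, 216).
n = (216, -216, 216); n·P − (-1080) = -648; |n| = 216√3; distance = 648/(216√3) = √3.

√3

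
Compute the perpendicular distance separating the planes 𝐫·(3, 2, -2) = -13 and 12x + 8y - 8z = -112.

Divide the second equation by 4 to match normals: 3x + 2y - 2z = -28.
With common normal n = (3, 2, -2) (|n| = √17), the distance is |(-13) − (-28)|/|n| = 15/√17 = 15√17/17.

15√17/17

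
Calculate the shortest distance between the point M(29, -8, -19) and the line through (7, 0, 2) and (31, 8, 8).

A direction vector is d = (24, 8, 6).
AP = (22, -8, -21); AP·d = 338, |AP|² = 989, |d|² = 676.
distance² = |AP|² − (AP·d)²/|d|² = 989 − 114244/676 = 820, so the distance is 2√205.

2√205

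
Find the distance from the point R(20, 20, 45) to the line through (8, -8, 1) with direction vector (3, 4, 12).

Direction vector d = (3, 4, 12).
AP = (12, 28, 44), and AP × d = (160, -12, -36).
|AP × d|² = 27040 and |d|² = 169, so the distance is √(27040/169) = √160 = 4√10.

4√10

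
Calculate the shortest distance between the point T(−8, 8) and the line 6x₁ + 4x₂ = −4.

6√13/13

d = |6·(-8) + 4·8 − (-4)| / √(36 + 16) = |-12|/(2√13) = 6/√13.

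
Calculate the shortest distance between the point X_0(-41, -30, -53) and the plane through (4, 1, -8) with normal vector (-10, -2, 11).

17/15

The plane has equation n·(r − (4, 1, -8)) = 0, i.e. n·r = -130.
d = |(-10)·(-41) + (-2)·(-30) + 11·(-53) − (-130)| / √(100 + 4 + 121) = |17| / 15 = 17/15.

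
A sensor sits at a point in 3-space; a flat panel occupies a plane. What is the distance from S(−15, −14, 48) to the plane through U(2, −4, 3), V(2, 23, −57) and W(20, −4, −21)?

UV = (0, 27, −60) and UW = (18, 0, −24), so a normal is n = UV × UW = (−648, −1080, −486).
Then n·(−15, −14, 48) − 1566 = −54.
|n| = √(419904 + 1166400 + 236196) = 1350, so the distance is |-54|/1350 = 1/25.

1/25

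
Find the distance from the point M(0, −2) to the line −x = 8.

The normal to the line is n = (−1, 0) with |n| = 1.
|n·M − 8| = |0 − 8| = 8, so the distance is 8/1 = 8.

8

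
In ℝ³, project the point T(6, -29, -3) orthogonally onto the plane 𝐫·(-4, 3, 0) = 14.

n = (-4, 3, 0), |n|² = 25, and n·T − 14 = -125.
t = -125/25 = -5, so the foot is T − t·n = (6, -29, -3) − (-5)·(-4, 3, 0) = (-14, -14, -3).

(-14, -14, -3)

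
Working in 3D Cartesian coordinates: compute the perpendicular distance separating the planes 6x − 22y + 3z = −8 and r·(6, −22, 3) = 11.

With common normal n = (6, −22, 3) (|n| = 23), the distance is |(-8) − 11|/|n| = 19/23.

19/23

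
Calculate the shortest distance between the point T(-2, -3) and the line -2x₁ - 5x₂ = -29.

48/√29

The normal to the line is n = (-2, -5) with |n| = √29.
|n·T − (-29)| = |19 − (-29)| = 48, so the distance is 48/√29 = 48√29/29.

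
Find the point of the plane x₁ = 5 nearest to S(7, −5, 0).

The perpendicular from S has direction n = (1, 0, 0): r = (7, −5, 0) + μ(1, 0, 0).
Substitute into the plane: n·(S + μn) = 5 gives 7 + 1μ = 5, so μ = -2.
Foot = (7, −5, 0) + (-2)·(1, 0, 0) = (5, −5, 0).

(5, -5, 0)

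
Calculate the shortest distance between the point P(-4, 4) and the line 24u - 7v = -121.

3/25

d = |24·(-4) + (-7)·4 − (-121)| / √(576 + 49) = |-3|/25 = 3/25.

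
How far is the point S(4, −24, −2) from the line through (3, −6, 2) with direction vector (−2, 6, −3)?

√145

Direction vector d = (−2, 6, −3).
AP = (1, −18, −4); AP·d = -98, |AP|² = 341, |d|² = 49.
distance² = |AP|² − (AP·d)²/|d|² = 341 − 9604/49 = 145, so the distance is √145.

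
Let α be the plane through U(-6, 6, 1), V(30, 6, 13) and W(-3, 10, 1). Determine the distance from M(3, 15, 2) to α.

3/13

UV = (36, 0, 12) and UW = (3, 4, 0), so a normal is n = UV × UW = (-48, 36, 144).
Then n·(3, 15, 2) - 648 = 36.
|n| = √(2304 + 1296 + 20736) = 156, so the distance is |36|/156 = 3/13.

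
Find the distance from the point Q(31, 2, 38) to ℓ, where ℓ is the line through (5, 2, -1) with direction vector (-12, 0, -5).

Direction vector d = (-12, 0, -5).
AP = (26, 0, 39), and AP × d = (0, -338, 0).
|AP × d|² = 114244 and |d|² = 169, so the distance is √(114244/169) = √676 = 26.

26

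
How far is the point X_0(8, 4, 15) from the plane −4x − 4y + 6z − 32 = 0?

n = (−4, −4, 6); n·P − 32 = 10; |n| = 2√17; distance = 10/(2√17) = 5√17/17.

5/√17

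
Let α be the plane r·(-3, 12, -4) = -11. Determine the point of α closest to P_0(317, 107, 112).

(4097/13, 1487/13, 1424/13)

The perpendicular from P_0 has direction n = (-3, 12, -4): r = (317, 107, 112) + λ(-3, 12, -4).
Substitute into the plane: n·(P_0 + λn) = -11 gives -115 + 169λ = -11, so λ = 8/13.
Foot = (317, 107, 112) + (8/13)·(-3, 12, -4) = (4097/13, 1487/13, 1424/13).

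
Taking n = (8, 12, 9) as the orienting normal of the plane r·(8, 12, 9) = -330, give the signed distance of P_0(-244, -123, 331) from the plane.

-7

n·P_0 − (-330) = -119.
|n| = 17, so the signed distance is -119/17 = -7.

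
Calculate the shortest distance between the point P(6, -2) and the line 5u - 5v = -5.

d = |5·6 + (-5)·(-2) − (-5)| / √(25 + 25) = |45|/(5√2) = 9/√2.

9√2/2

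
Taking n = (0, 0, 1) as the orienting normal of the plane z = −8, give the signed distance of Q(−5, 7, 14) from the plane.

22

n·Q − (-8) = 22.
|n| = 1, so the signed distance is 22/1 = 22.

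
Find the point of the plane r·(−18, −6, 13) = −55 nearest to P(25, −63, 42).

The perpendicular from P has direction n = (−18, −6, 13): r = (25, −63, 42) + λ(−18, −6, 13).
Substitute into the plane: n·(P + λn) = -55 gives 474 + 529λ = -55, so λ = -1.
Foot = (25, −63, 42) + (-1)·(−18, −6, 13) = (43, −57, 29).

(43, -57, 29)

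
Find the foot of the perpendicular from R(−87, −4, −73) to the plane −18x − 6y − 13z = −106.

n = (−18, −6, −13), |n|² = 529, and n·R − (-106) = 2645.
t = 2645/529 = 5, so the foot is R − t·n = (−87, −4, −73) − 5·(−18, −6, −13) = (3, 26, −8).

(3, 26, -8)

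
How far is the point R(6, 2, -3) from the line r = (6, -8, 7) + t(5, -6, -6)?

Direction vector d = (5, -6, -6).
AP = (0, 10, -10); AP·d = 0, |AP|² = 200, |d|² = 97.
distance² = |AP|² − (AP·d)²/|d|² = 200 − 0/97 = 200, so the distance is 10√2.

10√2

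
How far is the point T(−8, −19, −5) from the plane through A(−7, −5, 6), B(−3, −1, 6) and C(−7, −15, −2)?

3/√57

AB = (4, 4, 0) and AC = (0, −10, −8), so a normal is n = AB × AC = (−32, 32, −40).
Then n·(−8, −19, −5) − (−176) = 24.
|n| = √(1024 + 1024 + 1600) = 8√57, so the distance is |24|/(8√57) = 3/√57.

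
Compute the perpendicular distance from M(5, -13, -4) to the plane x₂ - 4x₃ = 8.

5√17/17

d = |1·(-13) + (-4)·(-4) − 8| / √(0 + 1 + 16) = |-5| / √17 = 5√17/17.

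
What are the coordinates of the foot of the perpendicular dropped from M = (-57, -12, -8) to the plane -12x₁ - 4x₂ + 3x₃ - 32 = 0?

(-9, 4, -20)

The perpendicular from M has direction n = (-12, -4, 3): r = (-57, -12, -8) + t(-12, -4, 3).
Substitute into the plane: n·(M + tn) = 32 gives 708 + 169t = 32, so t = -4.
Foot = (-57, -12, -8) + (-4)·(-12, -4, 3) = (-9, 4, -20).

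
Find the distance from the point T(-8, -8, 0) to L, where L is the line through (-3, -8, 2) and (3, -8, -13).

√29

A direction vector is d = (6, 0, -15).
AP = (-5, 0, -2), and AP × d = (0, -87, 0).
|AP × d|² = 7569 and |d|² = 261, so the distance is √(7569/261) = √29.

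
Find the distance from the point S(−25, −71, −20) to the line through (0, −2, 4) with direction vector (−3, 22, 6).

√1201

Direction vector d = (−3, 22, 6).
AP = (−25, −69, −24); AP·d = -1587, |AP|² = 5962, |d|² = 529.
distance² = |AP|² − (AP·d)²/|d|² = 5962 − 2518569/529 = 1201, so the distance is √1201.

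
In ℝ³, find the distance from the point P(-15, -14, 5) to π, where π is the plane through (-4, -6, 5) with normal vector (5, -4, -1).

23/√42

The plane has equation n·(r − (-4, -6, 5)) = 0, i.e. n·r = -1.
d = |5·(-15) + (-4)·(-14) + (-1)·5 − (-1)| / √(25 + 16 + 1) = |-23| / √42 = 23/√42.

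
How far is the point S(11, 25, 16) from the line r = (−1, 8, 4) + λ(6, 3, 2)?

Direction vector d = (6, 3, 2).
AP = (12, 17, 12); AP·d = 147, |AP|² = 577, |d|² = 49.
distance² = |AP|² − (AP·d)²/|d|² = 577 − 21609/49 = 136, so the distance is 2√34.

2√34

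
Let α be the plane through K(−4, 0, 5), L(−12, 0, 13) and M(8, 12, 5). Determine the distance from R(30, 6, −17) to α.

KL = (−8, 0, 8) and KM = (12, 12, 0), so a normal is n = KL × KM = (−96, 96, −96).
d = |(-96)·30 + 96·6 + (-96)·(-17) − (-96)| / √(9216 + 9216 + 9216) = |-576| / (96√3) = 2√3.

2√3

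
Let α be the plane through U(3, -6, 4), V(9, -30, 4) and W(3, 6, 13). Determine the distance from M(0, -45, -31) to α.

UV = (6, -24, 0) and UW = (0, 12, 9), so a normal is n = UV × UW = (-216, -54, 72).
d = |(-216)·0 + (-54)·(-45) + 72·(-31) − (-36)| / √(46656 + 2916 + 5184) = |234| / 234 = 1.

1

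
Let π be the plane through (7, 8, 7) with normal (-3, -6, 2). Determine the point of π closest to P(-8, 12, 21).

(-5, 18, 19)

n = (-3, -6, 2), |n|² = 49, and n·P − (-55) = 49.
t = 49/49 = 1, so the foot is P − t·n = (-8, 12, 21) − 1·(-3, -6, 2) = (-5, 18, 19).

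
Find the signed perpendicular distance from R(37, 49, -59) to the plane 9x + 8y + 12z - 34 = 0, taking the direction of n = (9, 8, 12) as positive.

-1

n·R − 34 = -17.
|n| = 17, so the signed distance is -17/17 = -1.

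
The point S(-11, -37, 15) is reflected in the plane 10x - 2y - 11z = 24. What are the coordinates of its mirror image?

(9, -41, -7)

n = (10, -2, -11), |n|² = 225, n·S − 24 = -225, so t = -225/225 = -1.
Foot F = S − (-1)·n = (-1, -39, 4); the reflection is 2F − S = (9, -41, -7).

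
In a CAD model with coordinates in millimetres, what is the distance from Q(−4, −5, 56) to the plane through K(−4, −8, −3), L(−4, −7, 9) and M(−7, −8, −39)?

23/17

KL = (0, 1, 12) and KM = (−3, 0, −36), so a normal is n = KL × KM = (−36, −36, 3).
Then n·(−4, −5, 56) − 423 = 69.
|n| = √(1296 + 1296 + 9) = 51, so the distance is |69|/51 = 23/17.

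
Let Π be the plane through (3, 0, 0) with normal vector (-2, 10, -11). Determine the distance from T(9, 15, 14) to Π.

16/15

The plane has equation n·(r − (3, 0, 0)) = 0, i.e. n·r = -6.
Then n·(9, 15, 14) - (-6) = -16.
|n| = √(4 + 100 + 121) = 15, so the distance is |-16|/15 = 16/15.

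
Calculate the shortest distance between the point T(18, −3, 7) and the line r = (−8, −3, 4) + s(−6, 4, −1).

Direction vector d = (−6, 4, −1).
AP = (26, 0, 3), and AP × d = (−12, 8, 104).
|AP × d|² = 11024 and |d|² = 53, so the distance is √(11024/53) = √208 = 4√13.

4√13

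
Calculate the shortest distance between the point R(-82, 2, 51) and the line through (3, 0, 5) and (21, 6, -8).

√881

A direction vector is d = (18, 6, -13).
AP = (-85, 2, 46), and AP × d = (-302, -277, -546).
|AP × d|² = 466049 and |d|² = 529, so the distance is √(466049/529) = √881.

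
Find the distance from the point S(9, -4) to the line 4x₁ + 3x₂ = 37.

The normal to the line is n = (4, 3) with |n| = 5.
|n·S − 37| = |24 − 37| = 13, so the distance is 13/5.

13/5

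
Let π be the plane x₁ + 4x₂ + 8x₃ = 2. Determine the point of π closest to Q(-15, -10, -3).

(-14, -6, 5)

The perpendicular from Q has direction n = (1, 4, 8): r = (-15, -10, -3) + t(1, 4, 8).
Substitute into the plane: n·(Q + tn) = 2 gives -79 + 81t = 2, so t = 1.
Foot = (-15, -10, -3) + 1·(1, 4, 8) = (-14, -6, 5).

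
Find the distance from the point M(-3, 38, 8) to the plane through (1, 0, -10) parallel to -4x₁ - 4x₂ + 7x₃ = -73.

Parallel planes share the normal n = (-4, -4, 7); since (1, 0, -10) lies on the plane, its equation is -4x₁ - 4x₂ + 7x₃ = -74.
Then n·(-3, 38, 8) - (-74) = -10.
|n| = √(16 + 16 + 49) = 9, so the distance is |-10|/9 = 10/9.

10/9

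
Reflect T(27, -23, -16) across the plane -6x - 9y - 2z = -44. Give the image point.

n = (-6, -9, -2), |n|² = 121, n·T − (-44) = 121, so t = 121/121 = 1.
Foot F = T − 1·n = (33, -14, -14); the reflection is 2F − T = (39, -5, -12).

(39, -5, -12)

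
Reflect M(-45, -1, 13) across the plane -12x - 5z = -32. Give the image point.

(27, -1, 43)

With n = (-12, 0, -5), the signed offset is (n·M − (-32))/|n|² = 507/169 = 3.
M' = M − 2t·n = (-45, -1, 13) − 6·(-12, 0, -5) = (27, -1, 43).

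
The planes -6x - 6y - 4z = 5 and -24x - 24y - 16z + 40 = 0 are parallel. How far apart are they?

15√22/44

Divide the second equation by 4 to match normals: -6x - 6y - 4z = -10.
With common normal n = (-6, -6, -4) (|n| = 2√22), the distance is |5 − (-10)|/|n| = 15/(2√22).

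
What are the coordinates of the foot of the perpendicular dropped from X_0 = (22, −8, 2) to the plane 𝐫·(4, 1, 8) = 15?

(18, -9, -6)

The perpendicular from X_0 has direction n = (4, 1, 8): r = (22, −8, 2) + λ(4, 1, 8).
Substitute into the plane: n·(X_0 + λn) = 15 gives 96 + 81λ = 15, so λ = -1.
Foot = (22, −8, 2) + (-1)·(4, 1, 8) = (18, −9, −6).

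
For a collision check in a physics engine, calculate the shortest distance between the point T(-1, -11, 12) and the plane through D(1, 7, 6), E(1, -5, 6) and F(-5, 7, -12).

12/√10

DE = (0, -12, 0) and DF = (-6, 0, -18), so a normal is n = DE × DF = (216, 0, -72).
Then n·(-1, -11, 12) - (-216) = -864.
|n| = √(46656 + 0 + 5184) = 72√10, so the distance is |-864|/(72√10) = 6√10/5.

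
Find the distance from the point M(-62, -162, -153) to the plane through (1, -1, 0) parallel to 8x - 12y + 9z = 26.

3

Parallel planes share the normal n = (8, -12, 9); since (1, -1, 0) lies on the plane, its equation is 8x - 12y + 9z = 20.
d = |8·(-62) + (-12)·(-162) + 9·(-153) − 20| / √(64 + 144 + 81) = |51| / 17 = 3.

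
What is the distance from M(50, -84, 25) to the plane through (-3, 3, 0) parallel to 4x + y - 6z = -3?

25/√53

Parallel planes share the normal n = (4, 1, -6); since (-3, 3, 0) lies on the plane, its equation is 4x + y - 6z = -9.
Then n·(50, -84, 25) - (-9) = -25.
|n| = √(16 + 1 + 36) = √53, so the distance is |-25|/√53 = 25√53/53.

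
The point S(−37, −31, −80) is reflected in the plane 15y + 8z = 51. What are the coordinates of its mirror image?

With n = (0, 15, 8), the signed offset is (n·S − 51)/|n|² = -1156/289 = -4.
S' = S − 2t·n = (−37, −31, −80) − (-8)·(0, 15, 8) = (−37, 89, −16).

(-37, 89, -16)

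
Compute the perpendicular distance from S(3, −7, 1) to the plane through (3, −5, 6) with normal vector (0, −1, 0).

2

The plane has equation n·(r − (3, −5, 6)) = 0, i.e. n·r = 5.
n = (0, −1, 0); n·P − 5 = 2; |n| = 1; distance = 2/1 = 2.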